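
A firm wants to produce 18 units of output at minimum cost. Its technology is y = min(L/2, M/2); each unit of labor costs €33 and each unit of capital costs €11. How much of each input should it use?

L* = 36, M* = 36

With a fixed-proportions technology, the cost-minimizing bundle uses no slack in either input: L/2 = M/2 = y.
So L = 2·18 = 36 and M = 2·18 = 36.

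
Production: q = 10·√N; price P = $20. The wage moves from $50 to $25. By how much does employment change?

From P·MP_N = w with MP_N = 5·N^(-1/2), the labor demand is N(w) = (100/w)^(2).
At w = 50: N = 4. At w = 25: N = 16.
ΔN = 16 − 4 = 12.

ΔN = 12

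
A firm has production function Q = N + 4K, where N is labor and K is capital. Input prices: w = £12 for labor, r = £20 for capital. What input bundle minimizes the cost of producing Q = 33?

N* = 0, K* = 8.25

The inputs are perfect substitutes, so the firm uses whichever has the lower cost per unit of output.
Cost per unit of output via N is 12; via K it is 5. K is cheaper.
Producing Q = 33 with K alone: N = 0, K = 8.25.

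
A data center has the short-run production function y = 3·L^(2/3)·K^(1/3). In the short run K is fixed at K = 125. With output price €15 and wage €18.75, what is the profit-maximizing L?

With K = 125, MP_L = (2/3)·3·L^(-1/3)·125^(1/3) = 10·L^(-1/3).
Profit maximization for a price taker requires P·MP_L = w: 15·10·L^(-1/3) = 18.75.
So L^(-1/3) = 0.125, which gives L = 512.

L* = 512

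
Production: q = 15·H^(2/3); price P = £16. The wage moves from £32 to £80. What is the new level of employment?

H* = 8

From P·MP_H = w with MP_H = 10·H^(-1/3), the labor demand is H(w) = (160/w)^(3).
At w = 32: H = 125. At w = 80: H = 8.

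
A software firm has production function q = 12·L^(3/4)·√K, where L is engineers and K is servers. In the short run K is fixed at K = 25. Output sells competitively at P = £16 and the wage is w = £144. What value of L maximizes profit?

With K = 25, MP_L = (3/4)·12·L^(-1/4)·25^(1/2) = 45·L^(-1/4).
Profit maximization for a price taker requires P·MP_L = w: 16·45·L^(-1/4) = 144.
So L^(-1/4) = 0.2, which gives L = 625.

L* = 625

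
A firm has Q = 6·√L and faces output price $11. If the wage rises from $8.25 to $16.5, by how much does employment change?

ΔL = -12

From P·MP_L = w with MP_L = 3·L^(-1/2), the labor demand is L(w) = (33/w)^(2).
At w = 8.25: L = 16. At w = 16.5: L = 4.
ΔL = 4 − 16 = -12.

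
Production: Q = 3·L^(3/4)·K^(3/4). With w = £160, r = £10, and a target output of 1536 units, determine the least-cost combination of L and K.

Cost minimization requires the marginal rate of technical substitution to equal the input-price ratio: MP_L/MP_K = w/r.
Here MP_L/MP_K = (3/4)·(K/L)/(3/4) = (K/L). Setting this equal to 160/10 = 16 gives K = 16L.
Substituting into Q = 1536: 3·L^(3/4)·(16L)^(3/4) = 1536.
Solving, L = 16 and K = 256.

L* = 16, K* = 256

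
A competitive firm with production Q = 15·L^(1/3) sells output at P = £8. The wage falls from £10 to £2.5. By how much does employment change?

ΔL = 56

From P·MP_L = w with MP_L = 5·L^(-2/3), the labor demand is L(w) = (40/w)^(3/2).
At w = 10: L = 8. At w = 2.5: L = 64.
ΔL = 64 − 8 = 56.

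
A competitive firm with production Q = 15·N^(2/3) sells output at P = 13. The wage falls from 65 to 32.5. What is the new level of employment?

From P·MP_N = w with MP_N = 10·N^(-1/3), the labor demand is N(w) = (130/w)^(3).
At w = 65: N = 8. At w = 32.5: N = 64.

N* = 64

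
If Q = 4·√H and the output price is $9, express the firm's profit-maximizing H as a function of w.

H(w) = 324/w²

MP_H = (1/2)·4·H^(-1/2) = 2·H^(-1/2).
Setting P·MP_H = w: 18·H^(-1/2) = w.
Solving for H: H^(-1/2) = w/18, so H = (18/w)^(2).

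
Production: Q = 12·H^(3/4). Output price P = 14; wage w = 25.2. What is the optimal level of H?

MP_H = (3/4)·12·H^(-1/4) = 9·H^(-1/4).
Profit maximization for a price taker requires P·MP_H = w: 14·9·H^(-1/4) = 25.2.
So H^(-1/4) = 0.2, which gives H = 625.

H* = 625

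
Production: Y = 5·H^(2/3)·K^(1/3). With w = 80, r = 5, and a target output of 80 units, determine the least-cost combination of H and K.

H* = 8, K* = 64

Cost minimization requires the marginal rate of technical substitution to equal the input-price ratio: MP_H/MP_K = w/r.
Here MP_H/MP_K = (2/3)·(K/H)/(1/3) = 2·(K/H). Setting this equal to 80/5 = 16 gives K = 8H.
Substituting into Y = 80: 5·H^(2/3)·(8H)^(1/3) = 80.
Solving, H = 8 and K = 64.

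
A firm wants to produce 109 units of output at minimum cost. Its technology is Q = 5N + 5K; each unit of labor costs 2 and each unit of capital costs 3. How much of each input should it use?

N* = 21.8, K* = 0

The inputs are perfect substitutes, so the firm uses whichever has the lower cost per unit of output.
Cost per unit of output via N is w/5 = 0.4; via K it is r/5 = 0.6. N is cheaper.
Producing Q = 109 with N alone: N = 21.8, K = 0.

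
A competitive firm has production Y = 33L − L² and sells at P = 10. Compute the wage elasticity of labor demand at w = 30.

From P·MP_L = w with MP_L = 33 − 2L, labor demand is L(w) = (33 − w/10)/2.
dL/dw = −1/(20) = -0.05.
At w = 30, L = 15, so ε = (dL/dw)·(w/L) = (-0.05)·(30/15) = -0.1.

ε = -0.1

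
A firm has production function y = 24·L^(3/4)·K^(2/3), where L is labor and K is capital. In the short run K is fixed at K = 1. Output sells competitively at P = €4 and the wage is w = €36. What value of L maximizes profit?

With K = 1, MP_L = (3/4)·24·L^(-1/4)·1^(2/3) = 18·L^(-1/4).
Profit maximization for a price taker requires P·MP_L = w: 4·18·L^(-1/4) = 36.
So L^(-1/4) = 0.5, which gives L = 16.

L* = 16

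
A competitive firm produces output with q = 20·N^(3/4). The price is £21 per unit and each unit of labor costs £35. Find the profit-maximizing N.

N* = 6561

MP_N = (3/4)·20·N^(-1/4) = 15·N^(-1/4).
Profit maximization for a price taker requires P·MP_N = w: 21·15·N^(-1/4) = 35.
So N^(-1/4) = 1/9, which gives N = 6561.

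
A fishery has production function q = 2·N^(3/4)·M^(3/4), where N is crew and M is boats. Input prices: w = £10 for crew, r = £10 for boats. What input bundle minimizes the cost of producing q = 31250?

Cost minimization requires the marginal rate of technical substitution to equal the input-price ratio: MP_N/MP_M = w/r.
Here MP_N/MP_M = (3/4)·(M/N)/(3/4) = (M/N). Setting this equal to 10/10 = 1 gives M = N.
Substituting into q = 31250: 2·N^(3/4)·(N)^(3/4) = 31250.
Solving, N = 625 and M = 625.

N* = 625, M* = 625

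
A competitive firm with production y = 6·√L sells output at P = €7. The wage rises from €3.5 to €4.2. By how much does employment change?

ΔL = -11

From P·MP_L = w with MP_L = 3·L^(-1/2), the labor demand is L(w) = (21/w)^(2).
At w = 3.5: L = 36. At w = 4.2: L = 25.
ΔL = 25 − 36 = -11.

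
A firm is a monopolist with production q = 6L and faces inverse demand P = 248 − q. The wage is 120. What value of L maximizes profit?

Marginal revenue from the inverse demand is MR = 248 − 2q.
The marginal product is MP_L = 6.
A monopolist hires until marginal revenue product equals the wage: MR·MP_L = w.
(248 − 12L)·6 = 120, so L = 19.

L* = 19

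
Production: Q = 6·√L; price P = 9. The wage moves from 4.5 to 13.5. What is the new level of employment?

L* = 4

From P·MP_L = w with MP_L = 3·L^(-1/2), the labor demand is L(w) = (27/w)^(2).
At w = 4.5: L = 36. At w = 13.5: L = 4.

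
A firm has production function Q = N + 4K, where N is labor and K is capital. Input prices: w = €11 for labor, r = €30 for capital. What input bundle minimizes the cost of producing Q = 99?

The inputs are perfect substitutes, so the firm uses whichever has the lower cost per unit of output.
Cost per unit of output via N is 11; via K it is 7.5. K is cheaper.
Producing Q = 99 with K alone: N = 0, K = 24.75.

N* = 0, K* = 24.75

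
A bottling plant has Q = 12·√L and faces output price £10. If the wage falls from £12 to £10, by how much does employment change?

ΔL = 11

From P·MP_L = w with MP_L = 6·L^(-1/2), the labor demand is L(w) = (60/w)^(2).
At w = 12: L = 25. At w = 10: L = 36.
ΔL = 36 − 25 = 11.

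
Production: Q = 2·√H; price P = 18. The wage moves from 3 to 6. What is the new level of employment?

From P·MP_H = w with MP_H = H^(-1/2), the labor demand is H(w) = (18/w)^(2).
At w = 3: H = 36. At w = 6: H = 9.

H* = 9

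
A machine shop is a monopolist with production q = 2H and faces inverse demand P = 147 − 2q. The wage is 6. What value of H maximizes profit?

H* = 18

Marginal revenue from the inverse demand is MR = 147 − 4q.
The marginal product is MP_H = 2.
A monopolist hires until marginal revenue product equals the wage: MR·MP_H = w.
(147 − 8H)·2 = 6, so H = 18.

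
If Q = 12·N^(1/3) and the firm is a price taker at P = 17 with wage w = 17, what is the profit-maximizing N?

N* = 8

MP_N = (1/3)·12·N^(-2/3) = 4·N^(-2/3).
Profit maximization for a price taker requires P·MP_N = w: 17·4·N^(-2/3) = 17.
So N^(-2/3) = 0.25, which gives N = 8.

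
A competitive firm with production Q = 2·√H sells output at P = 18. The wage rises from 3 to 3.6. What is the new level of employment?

H* = 25

From P·MP_H = w with MP_H = H^(-1/2), the labor demand is H(w) = (18/w)^(2).
At w = 3: H = 36. At w = 3.6: H = 25.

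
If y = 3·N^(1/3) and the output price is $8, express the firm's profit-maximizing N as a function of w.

N(w) = (8/w)^(3/2)

MP_N = (1/3)·3·N^(-2/3) = N^(-2/3).
Setting P·MP_N = w: 8·N^(-2/3) = w.
Solving for N: N^(-2/3) = w/8, so N = (8/w)^(3/2).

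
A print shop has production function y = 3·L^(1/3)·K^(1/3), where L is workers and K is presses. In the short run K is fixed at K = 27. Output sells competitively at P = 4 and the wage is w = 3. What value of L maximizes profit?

L* = 8

With K = 27, MP_L = (1/3)·3·L^(-2/3)·27^(1/3) = 3·L^(-2/3).
Profit maximization for a price taker requires P·MP_L = w: 4·3·L^(-2/3) = 3.
So L^(-2/3) = 0.25, which gives L = 8.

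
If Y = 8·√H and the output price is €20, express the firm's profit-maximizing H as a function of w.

MP_H = (1/2)·8·H^(-1/2) = 4·H^(-1/2).
Setting P·MP_H = w: 80·H^(-1/2) = w.
Solving for H: H^(-1/2) = w/80, so H = (80/w)^(2).

H(w) = 6400/w²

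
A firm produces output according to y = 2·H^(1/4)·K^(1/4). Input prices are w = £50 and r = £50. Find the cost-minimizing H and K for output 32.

H* = 256, K* = 256

Cost minimization requires the marginal rate of technical substitution to equal the input-price ratio: MP_H/MP_K = w/r.
Here MP_H/MP_K = (1/4)·(K/H)/(1/4) = (K/H). Setting this equal to 50/50 = 1 gives K = H.
Substituting into y = 32: 2·H^(1/4)·(H)^(1/4) = 32.
Solving, H = 256 and K = 256.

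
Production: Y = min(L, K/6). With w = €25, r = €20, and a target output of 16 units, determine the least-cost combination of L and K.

L* = 16, K* = 96

With a fixed-proportions technology, the cost-minimizing bundle uses no slack in either input: L = K/6 = Y.
So L = 16 and K = 6·16 = 96.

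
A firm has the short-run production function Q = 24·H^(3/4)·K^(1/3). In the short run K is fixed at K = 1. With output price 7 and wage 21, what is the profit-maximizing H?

H* = 1296

With K = 1, MP_H = (3/4)·24·H^(-1/4)·1^(1/3) = 18·H^(-1/4).
Profit maximization for a price taker requires P·MP_H = w: 7·18·H^(-1/4) = 21.
So H^(-1/4) = 1/6, which gives H = 1296.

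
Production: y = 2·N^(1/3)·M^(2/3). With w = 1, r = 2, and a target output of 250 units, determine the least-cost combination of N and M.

Cost minimization requires the marginal rate of technical substitution to equal the input-price ratio: MP_N/MP_M = w/r.
Here MP_N/MP_M = (1/3)·(M/N)/(2/3) = 0.5·(M/N). Setting this equal to 1/2 = 0.5 gives M = N.
Substituting into y = 250: 2·N^(1/3)·(N)^(2/3) = 250.
Solving, N = 125 and M = 125.

N* = 125, M* = 125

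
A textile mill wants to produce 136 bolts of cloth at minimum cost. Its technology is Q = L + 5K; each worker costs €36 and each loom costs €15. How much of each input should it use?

The inputs are perfect substitutes, so the firm uses whichever has the lower cost per unit of output.
Cost per unit of output via L is 36; via K it is 3. K is cheaper.
Producing Q = 136 with K alone: L = 0, K = 27.2.

L* = 0, K* = 27.2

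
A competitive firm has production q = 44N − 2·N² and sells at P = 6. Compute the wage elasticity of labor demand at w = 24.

From P·MP_N = w with MP_N = 44 − 4N, labor demand is N(w) = (44 − w/6)/4.
dN/dw = −1/(24) = -1/24.
At w = 24, N = 10, so ε = (dN/dw)·(w/N) = (-1/24)·(24/10) = -0.1.

ε = -0.1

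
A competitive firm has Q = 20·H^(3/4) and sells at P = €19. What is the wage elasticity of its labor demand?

ε = -4

MP_H = (3/4)·20·H^(-1/4), so P·MP_H = w gives 285·H^(-1/4) = w.
Solving, H(w) = (285/w)^(4). This is a constant-elasticity form: H ∝ w^(−4), so ε = −4.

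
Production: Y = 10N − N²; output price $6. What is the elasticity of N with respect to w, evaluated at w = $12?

ε = -0.25

From P·MP_N = w with MP_N = 10 − 2N, labor demand is N(w) = (10 − w/6)/2.
dN/dw = −1/(12) = -1/12.
At w = 12, N = 4, so ε = (dN/dw)·(w/N) = (-1/12)·(12/4) = -0.25.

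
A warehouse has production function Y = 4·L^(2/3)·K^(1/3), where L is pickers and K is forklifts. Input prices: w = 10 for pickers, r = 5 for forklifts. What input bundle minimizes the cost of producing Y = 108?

Cost minimization requires the marginal rate of technical substitution to equal the input-price ratio: MP_L/MP_K = w/r.
Here MP_L/MP_K = (2/3)·(K/L)/(1/3) = 2·(K/L). Setting this equal to 10/5 = 2 gives K = L.
Substituting into Y = 108: 4·L^(2/3)·(L)^(1/3) = 108.
Solving, L = 27 and K = 27.

L* = 27, K* = 27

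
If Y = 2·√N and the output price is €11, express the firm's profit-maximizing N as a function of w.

N(w) = 121/w²

MP_N = (1/2)·2·N^(-1/2) = N^(-1/2).
Setting P·MP_N = w: 11·N^(-1/2) = w.
Solving for N: N^(-1/2) = w/11, so N = (11/w)^(2).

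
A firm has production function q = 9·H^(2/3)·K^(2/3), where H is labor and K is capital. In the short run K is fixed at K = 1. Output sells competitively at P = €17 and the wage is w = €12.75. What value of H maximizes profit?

With K = 1, MP_H = (2/3)·9·H^(-1/3)·1^(2/3) = 6·H^(-1/3).
Profit maximization for a price taker requires P·MP_H = w: 17·6·H^(-1/3) = 12.75.
So H^(-1/3) = 0.125, which gives H = 512.

H* = 512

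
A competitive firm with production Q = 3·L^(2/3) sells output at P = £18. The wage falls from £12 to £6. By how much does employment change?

From P·MP_L = w with MP_L = 2·L^(-1/3), the labor demand is L(w) = (36/w)^(3).
At w = 12: L = 27. At w = 6: L = 216.
ΔL = 216 − 27 = 189.

ΔL = 189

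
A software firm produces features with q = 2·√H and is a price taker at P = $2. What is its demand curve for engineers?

H(w) = 4/w²

MP_H = (1/2)·2·H^(-1/2) = H^(-1/2).
Setting P·MP_H = w: 2·H^(-1/2) = w.
Solving for H: H^(-1/2) = w/2, so H = (2/w)^(2).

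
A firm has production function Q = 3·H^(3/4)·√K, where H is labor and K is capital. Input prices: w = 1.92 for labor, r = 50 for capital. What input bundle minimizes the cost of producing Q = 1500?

H* = 625, K* = 16

Cost minimization requires the marginal rate of technical substitution to equal the input-price ratio: MP_H/MP_K = w/r.
Here MP_H/MP_K = (3/4)·(K/H)/(1/2) = 1.5·(K/H). Setting this equal to 1.92/50 = 0.0384 gives K = 0.0256H.
Substituting into Q = 1500: 3·H^(3/4)·(0.0256H)^(1/2) = 1500.
Solving, H = 625 and K = 16.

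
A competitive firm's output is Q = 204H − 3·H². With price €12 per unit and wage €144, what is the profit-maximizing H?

H* = 32

The marginal product of H is MP_H = 204 − 6H.
A price-taking firm hires until the value of the marginal product equals the wage: P·MP_H = w, so 12·(204 − 6H) = 144.
Then 204 − 6H = 12, giving H = 32.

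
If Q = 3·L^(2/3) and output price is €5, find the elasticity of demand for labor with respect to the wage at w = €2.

ε = -3

MP_L = (2/3)·3·L^(-1/3), so P·MP_L = w gives 10·L^(-1/3) = w.
Solving, L(w) = (10/w)^(3). This is a constant-elasticity form: L ∝ w^(−3), so ε = −3.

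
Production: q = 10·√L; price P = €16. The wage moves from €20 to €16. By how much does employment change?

From P·MP_L = w with MP_L = 5·L^(-1/2), the labor demand is L(w) = (80/w)^(2).
At w = 20: L = 16. At w = 16: L = 25.
ΔL = 25 − 16 = 9.

ΔL = 9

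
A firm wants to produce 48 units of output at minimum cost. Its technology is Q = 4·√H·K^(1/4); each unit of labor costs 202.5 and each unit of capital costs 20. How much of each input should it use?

Cost minimization requires the marginal rate of technical substitution to equal the input-price ratio: MP_H/MP_K = w/r.
Here MP_H/MP_K = (1/2)·(K/H)/(1/4) = 2·(K/H). Setting this equal to 202.5/20 = 10.125 gives K = 5.0625H.
Substituting into Q = 48: 4·H^(1/2)·(5.0625H)^(1/4) = 48.
Solving, H = 16 and K = 81.

H* = 16, K* = 81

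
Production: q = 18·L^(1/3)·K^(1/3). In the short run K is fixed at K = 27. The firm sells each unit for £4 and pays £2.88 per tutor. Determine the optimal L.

L* = 125

With K = 27, MP_L = (1/3)·18·L^(-2/3)·27^(1/3) = 18·L^(-2/3).
Profit maximization for a price taker requires P·MP_L = w: 4·18·L^(-2/3) = 2.88.
So L^(-2/3) = 0.04, which gives L = 125.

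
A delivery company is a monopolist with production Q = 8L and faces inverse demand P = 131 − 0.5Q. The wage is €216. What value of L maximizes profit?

L* = 13

Marginal revenue from the inverse demand is MR = 131 − Q.
The marginal product is MP_L = 8.
A monopolist hires until marginal revenue product equals the wage: MR·MP_L = w.
(131 − 8L)·8 = 216, so L = 13.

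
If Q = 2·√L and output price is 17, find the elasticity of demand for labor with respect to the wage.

MP_L = (1/2)·2·L^(-1/2), so P·MP_L = w gives 17·L^(-1/2) = w.
Solving, L(w) = (17/w)^(2). This is a constant-elasticity form: L ∝ w^(−2), so ε = −2.

ε = -2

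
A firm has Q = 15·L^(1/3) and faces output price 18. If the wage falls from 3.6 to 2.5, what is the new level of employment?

L* = 216

From P·MP_L = w with MP_L = 5·L^(-2/3), the labor demand is L(w) = (90/w)^(3/2).
At w = 3.6: L = 125. At w = 2.5: L = 216.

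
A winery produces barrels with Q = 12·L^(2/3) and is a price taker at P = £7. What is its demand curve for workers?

L(w) = 175616/w³

MP_L = (2/3)·12·L^(-1/3) = 8·L^(-1/3).
Setting P·MP_L = w: 56·L^(-1/3) = w.
Solving for L: L^(-1/3) = w/56, so L = (56/w)^(3).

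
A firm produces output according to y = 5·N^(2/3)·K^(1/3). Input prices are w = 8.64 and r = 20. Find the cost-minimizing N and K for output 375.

Cost minimization requires the marginal rate of technical substitution to equal the input-price ratio: MP_N/MP_K = w/r.
Here MP_N/MP_K = (2/3)·(K/N)/(1/3) = 2·(K/N). Setting this equal to 8.64/20 = 0.432 gives K = 0.216N.
Substituting into y = 375: 5·N^(2/3)·(0.216N)^(1/3) = 375.
Solving, N = 125 and K = 27.

N* = 125, K* = 27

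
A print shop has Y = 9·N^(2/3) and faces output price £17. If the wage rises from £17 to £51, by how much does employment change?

From P·MP_N = w with MP_N = 6·N^(-1/3), the labor demand is N(w) = (102/w)^(3).
At w = 17: N = 216. At w = 51: N = 8.
ΔN = 8 − 216 = -208.

ΔN = -208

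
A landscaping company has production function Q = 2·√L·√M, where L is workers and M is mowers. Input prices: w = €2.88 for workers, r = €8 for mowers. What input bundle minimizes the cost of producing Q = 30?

Cost minimization requires the marginal rate of technical substitution to equal the input-price ratio: MP_L/MP_M = w/r.
Here MP_L/MP_M = (1/2)·(M/L)/(1/2) = (M/L). Setting this equal to 2.88/8 = 0.36 gives M = 0.36L.
Substituting into Q = 30: 2·L^(1/2)·(0.36L)^(1/2) = 30.
Solving, L = 25 and M = 9.

L* = 25, M* = 9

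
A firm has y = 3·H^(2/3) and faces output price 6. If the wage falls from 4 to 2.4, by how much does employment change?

From P·MP_H = w with MP_H = 2·H^(-1/3), the labor demand is H(w) = (12/w)^(3).
At w = 4: H = 27. At w = 2.4: H = 125.
ΔH = 125 − 27 = 98.

ΔH = 98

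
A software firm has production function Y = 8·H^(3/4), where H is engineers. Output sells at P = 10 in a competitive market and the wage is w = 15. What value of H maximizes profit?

MP_H = (3/4)·8·H^(-1/4) = 6·H^(-1/4).
Profit maximization for a price taker requires P·MP_H = w: 10·6·H^(-1/4) = 15.
So H^(-1/4) = 0.25, which gives H = 256.

H* = 256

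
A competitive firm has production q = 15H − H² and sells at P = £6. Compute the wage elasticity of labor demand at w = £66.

From P·MP_H = w with MP_H = 15 − 2H, labor demand is H(w) = (15 − w/6)/2.
dH/dw = −1/(12) = -1/12.
At w = 66, H = 2, so ε = (dH/dw)·(w/H) = (-1/12)·(66/2) = -2.75.

ε = -2.75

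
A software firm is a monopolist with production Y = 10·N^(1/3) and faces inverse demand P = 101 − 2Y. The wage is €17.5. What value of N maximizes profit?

N* = 8

Marginal revenue from the inverse demand is MR = 101 − 4Y.
The marginal product is MP_N = (10/3)·N^(-2/3).
A monopolist hires until marginal revenue product equals the wage: MR·MP_N = w.
At N, Y = 10·N^(1/3). Substituting and solving: (101 − 40·N^(1/3))·(10/3)·N^(-2/3) = 17.5 gives N = 8.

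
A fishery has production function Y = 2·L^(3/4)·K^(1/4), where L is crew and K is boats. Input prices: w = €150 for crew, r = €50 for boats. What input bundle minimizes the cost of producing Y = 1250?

Cost minimization requires the marginal rate of technical substitution to equal the input-price ratio: MP_L/MP_K = w/r.
Here MP_L/MP_K = (3/4)·(K/L)/(1/4) = 3·(K/L). Setting this equal to 150/50 = 3 gives K = L.
Substituting into Y = 1250: 2·L^(3/4)·(L)^(1/4) = 1250.
Solving, L = 625 and K = 625.

L* = 625, K* = 625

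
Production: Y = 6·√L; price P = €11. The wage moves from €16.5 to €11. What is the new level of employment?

From P·MP_L = w with MP_L = 3·L^(-1/2), the labor demand is L(w) = (33/w)^(2).
At w = 16.5: L = 4. At w = 11: L = 9.

L* = 9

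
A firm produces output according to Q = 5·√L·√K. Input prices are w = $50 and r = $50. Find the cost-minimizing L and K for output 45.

L* = 9, K* = 9

Cost minimization requires the marginal rate of technical substitution to equal the input-price ratio: MP_L/MP_K = w/r.
Here MP_L/MP_K = (1/2)·(K/L)/(1/2) = (K/L). Setting this equal to 50/50 = 1 gives K = L.
Substituting into Q = 45: 5·L^(1/2)·(L)^(1/2) = 45.
Solving, L = 9 and K = 9.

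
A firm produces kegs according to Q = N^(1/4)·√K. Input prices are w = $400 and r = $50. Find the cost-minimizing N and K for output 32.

N* = 16, K* = 256

Cost minimization requires the marginal rate of technical substitution to equal the input-price ratio: MP_N/MP_K = w/r.
Here MP_N/MP_K = (1/4)·(K/N)/(1/2) = 0.5·(K/N). Setting this equal to 400/50 = 8 gives K = 16N.
Substituting into Q = 32: N^(1/4)·(16N)^(1/2) = 32.
Solving, N = 16 and K = 256.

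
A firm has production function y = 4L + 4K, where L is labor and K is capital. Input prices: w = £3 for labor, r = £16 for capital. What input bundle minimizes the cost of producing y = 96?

L* = 24, K* = 0

The inputs are perfect substitutes, so the firm uses whichever has the lower cost per unit of output.
Cost per unit of output via L is w/4 = 0.75; via K it is r/4 = 4. L is cheaper.
Producing y = 96 with L alone: L = 24, K = 0.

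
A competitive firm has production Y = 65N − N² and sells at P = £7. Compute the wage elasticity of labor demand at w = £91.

ε = -0.25

From P·MP_N = w with MP_N = 65 − 2N, labor demand is N(w) = (65 − w/7)/2.
dN/dw = −1/(14) = -1/14.
At w = 91, N = 26, so ε = (dN/dw)·(w/N) = (-1/14)·(91/26) = -0.25.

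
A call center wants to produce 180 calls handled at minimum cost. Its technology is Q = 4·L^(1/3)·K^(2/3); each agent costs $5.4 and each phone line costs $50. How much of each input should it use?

Cost minimization requires the marginal rate of technical substitution to equal the input-price ratio: MP_L/MP_K = w/r.
Here MP_L/MP_K = (1/3)·(K/L)/(2/3) = 0.5·(K/L). Setting this equal to 5.4/50 = 0.108 gives K = 0.216L.
Substituting into Q = 180: 4·L^(1/3)·(0.216L)^(2/3) = 180.
Solving, L = 125 and K = 27.

L* = 125, K* = 27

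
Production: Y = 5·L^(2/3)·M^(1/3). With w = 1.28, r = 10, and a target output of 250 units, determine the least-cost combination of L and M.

Cost minimization requires the marginal rate of technical substitution to equal the input-price ratio: MP_L/MP_M = w/r.
Here MP_L/MP_M = (2/3)·(M/L)/(1/3) = 2·(M/L). Setting this equal to 1.28/10 = 0.128 gives M = 0.064L.
Substituting into Y = 250: 5·L^(2/3)·(0.064L)^(1/3) = 250.
Solving, L = 125 and M = 8.

L* = 125, M* = 8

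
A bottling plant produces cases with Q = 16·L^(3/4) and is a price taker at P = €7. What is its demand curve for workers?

MP_L = (3/4)·16·L^(-1/4) = 12·L^(-1/4).
Setting P·MP_L = w: 84·L^(-1/4) = w.
Solving for L: L^(-1/4) = w/84, so L = (84/w)^(4).

L(w) = (84/w)^(4)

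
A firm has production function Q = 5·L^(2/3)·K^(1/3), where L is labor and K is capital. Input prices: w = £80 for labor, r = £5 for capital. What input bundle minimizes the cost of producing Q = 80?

L* = 8, K* = 64

Cost minimization requires the marginal rate of technical substitution to equal the input-price ratio: MP_L/MP_K = w/r.
Here MP_L/MP_K = (2/3)·(K/L)/(1/3) = 2·(K/L). Setting this equal to 80/5 = 16 gives K = 8L.
Substituting into Q = 80: 5·L^(2/3)·(8L)^(1/3) = 80.
Solving, L = 8 and K = 64.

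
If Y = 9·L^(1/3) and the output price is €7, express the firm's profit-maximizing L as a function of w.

MP_L = (1/3)·9·L^(-2/3) = 3·L^(-2/3).
Setting P·MP_L = w: 21·L^(-2/3) = w.
Solving for L: L^(-2/3) = w/21, so L = (21/w)^(3/2).

L(w) = (21/w)^(3/2)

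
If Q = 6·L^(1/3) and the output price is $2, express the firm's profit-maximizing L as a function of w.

MP_L = (1/3)·6·L^(-2/3) = 2·L^(-2/3).
Setting P·MP_L = w: 4·L^(-2/3) = w.
Solving for L: L^(-2/3) = w/4, so L = (4/w)^(3/2).

L(w) = (4/w)^(3/2)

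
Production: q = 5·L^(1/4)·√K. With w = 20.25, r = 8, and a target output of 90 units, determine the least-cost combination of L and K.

Cost minimization requires the marginal rate of technical substitution to equal the input-price ratio: MP_L/MP_K = w/r.
Here MP_L/MP_K = (1/4)·(K/L)/(1/2) = 0.5·(K/L). Setting this equal to 20.25/8 = 2.53125 gives K = 5.0625L.
Substituting into q = 90: 5·L^(1/4)·(5.0625L)^(1/2) = 90.
Solving, L = 16 and K = 81.

L* = 16, K* = 81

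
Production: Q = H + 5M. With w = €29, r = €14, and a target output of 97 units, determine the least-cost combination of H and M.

The inputs are perfect substitutes, so the firm uses whichever has the lower cost per unit of output.
Cost per unit of output via H is 29; via M it is 2.8. M is cheaper.
Producing Q = 97 with M alone: H = 0, M = 19.4.

H* = 0, M* = 19.4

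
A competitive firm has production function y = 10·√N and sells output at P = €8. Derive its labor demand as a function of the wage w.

N(w) = 1600/w²

MP_N = (1/2)·10·N^(-1/2) = 5·N^(-1/2).
Setting P·MP_N = w: 40·N^(-1/2) = w.
Solving for N: N^(-1/2) = w/40, so N = (40/w)^(2).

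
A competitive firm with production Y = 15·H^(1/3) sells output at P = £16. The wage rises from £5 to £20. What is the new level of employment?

From P·MP_H = w with MP_H = 5·H^(-2/3), the labor demand is H(w) = (80/w)^(3/2).
At w = 5: H = 64. At w = 20: H = 8.

H* = 8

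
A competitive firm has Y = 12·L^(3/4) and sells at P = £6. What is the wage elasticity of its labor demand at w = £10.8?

MP_L = (3/4)·12·L^(-1/4), so P·MP_L = w gives 54·L^(-1/4) = w.
Solving, L(w) = (54/w)^(4). This is a constant-elasticity form: L ∝ w^(−4), so ε = −4.

ε = -4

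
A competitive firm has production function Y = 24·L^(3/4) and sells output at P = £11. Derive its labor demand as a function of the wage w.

MP_L = (3/4)·24·L^(-1/4) = 18·L^(-1/4).
Setting P·MP_L = w: 198·L^(-1/4) = w.
Solving for L: L^(-1/4) = w/198, so L = (198/w)^(4).

L(w) = (198/w)^(4)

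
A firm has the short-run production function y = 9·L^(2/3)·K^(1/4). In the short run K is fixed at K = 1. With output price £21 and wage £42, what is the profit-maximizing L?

L* = 27

With K = 1, MP_L = (2/3)·9·L^(-1/3)·1^(1/4) = 6·L^(-1/3).
Profit maximization for a price taker requires P·MP_L = w: 21·6·L^(-1/3) = 42.
So L^(-1/3) = 1/3, which gives L = 27.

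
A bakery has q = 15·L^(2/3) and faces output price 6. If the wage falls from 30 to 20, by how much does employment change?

ΔL = 19

From P·MP_L = w with MP_L = 10·L^(-1/3), the labor demand is L(w) = (60/w)^(3).
At w = 30: L = 8. At w = 20: L = 27.
ΔL = 27 − 8 = 19.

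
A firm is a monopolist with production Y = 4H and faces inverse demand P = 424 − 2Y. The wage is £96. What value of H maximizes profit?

H* = 25

Marginal revenue from the inverse demand is MR = 424 − 4Y.
The marginal product is MP_H = 4.
A monopolist hires until marginal revenue product equals the wage: MR·MP_H = w.
(424 − 16H)·4 = 96, so H = 25.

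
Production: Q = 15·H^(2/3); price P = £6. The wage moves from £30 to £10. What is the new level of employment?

From P·MP_H = w with MP_H = 10·H^(-1/3), the labor demand is H(w) = (60/w)^(3).
At w = 30: H = 8. At w = 10: H = 216.

H* = 216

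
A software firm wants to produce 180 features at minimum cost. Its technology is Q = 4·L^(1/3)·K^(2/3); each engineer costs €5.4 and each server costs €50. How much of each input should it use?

L* = 125, K* = 27

Cost minimization requires the marginal rate of technical substitution to equal the input-price ratio: MP_L/MP_K = w/r.
Here MP_L/MP_K = (1/3)·(K/L)/(2/3) = 0.5·(K/L). Setting this equal to 5.4/50 = 0.108 gives K = 0.216L.
Substituting into Q = 180: 4·L^(1/3)·(0.216L)^(2/3) = 180.
Solving, L = 125 and K = 27.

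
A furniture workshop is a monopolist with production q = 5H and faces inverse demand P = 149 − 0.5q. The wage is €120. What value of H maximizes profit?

Marginal revenue from the inverse demand is MR = 149 − q.
The marginal product is MP_H = 5.
A monopolist hires until marginal revenue product equals the wage: MR·MP_H = w.
(149 − 5H)·5 = 120, so H = 25.

H* = 25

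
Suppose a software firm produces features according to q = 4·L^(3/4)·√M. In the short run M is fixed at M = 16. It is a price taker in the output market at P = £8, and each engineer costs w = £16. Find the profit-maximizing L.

With M = 16, MP_L = (3/4)·4·L^(-1/4)·16^(1/2) = 12·L^(-1/4).
Profit maximization for a price taker requires P·MP_L = w: 8·12·L^(-1/4) = 16.
So L^(-1/4) = 1/6, which gives L = 1296.

L* = 1296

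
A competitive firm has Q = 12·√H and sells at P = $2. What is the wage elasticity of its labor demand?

ε = -2

MP_H = (1/2)·12·H^(-1/2), so P·MP_H = w gives 12·H^(-1/2) = w.
Solving, H(w) = (12/w)^(2). This is a constant-elasticity form: H ∝ w^(−2), so ε = −2.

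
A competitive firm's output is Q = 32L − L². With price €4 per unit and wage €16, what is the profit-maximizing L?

L* = 14

The marginal product of L is MP_L = 32 − 2L.
A price-taking firm hires until the value of the marginal product equals the wage: P·MP_L = w, so 4·(32 − 2L) = 16.
Then 32 − 2L = 4, giving L = 14.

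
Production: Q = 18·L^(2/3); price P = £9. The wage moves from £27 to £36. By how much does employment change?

ΔL = -37

From P·MP_L = w with MP_L = 12·L^(-1/3), the labor demand is L(w) = (108/w)^(3).
At w = 27: L = 64. At w = 36: L = 27.
ΔL = 27 − 64 = -37.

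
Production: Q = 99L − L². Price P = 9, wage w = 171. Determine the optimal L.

The marginal product of L is MP_L = 99 − 2L.
A price-taking firm hires until the value of the marginal product equals the wage: P·MP_L = w, so 9·(99 − 2L) = 171.
Then 99 − 2L = 19, giving L = 40.

L* = 40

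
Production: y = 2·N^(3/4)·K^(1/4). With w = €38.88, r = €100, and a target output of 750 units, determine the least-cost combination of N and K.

Cost minimization requires the marginal rate of technical substitution to equal the input-price ratio: MP_N/MP_K = w/r.
Here MP_N/MP_K = (3/4)·(K/N)/(1/4) = 3·(K/N). Setting this equal to 38.88/100 = 0.3888 gives K = 0.1296N.
Substituting into y = 750: 2·N^(3/4)·(0.1296N)^(1/4) = 750.
Solving, N = 625 and K = 81.

N* = 625, K* = 81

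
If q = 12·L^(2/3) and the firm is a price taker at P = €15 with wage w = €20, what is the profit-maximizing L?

L* = 216

MP_L = (2/3)·12·L^(-1/3) = 8·L^(-1/3).
Profit maximization for a price taker requires P·MP_L = w: 15·8·L^(-1/3) = 20.
So L^(-1/3) = 1/6, which gives L = 216.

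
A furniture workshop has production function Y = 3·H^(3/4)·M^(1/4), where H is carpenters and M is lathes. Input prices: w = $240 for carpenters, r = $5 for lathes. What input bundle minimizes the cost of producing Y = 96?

H* = 16, M* = 256

Cost minimization requires the marginal rate of technical substitution to equal the input-price ratio: MP_H/MP_M = w/r.
Here MP_H/MP_M = (3/4)·(M/H)/(1/4) = 3·(M/H). Setting this equal to 240/5 = 48 gives M = 16H.
Substituting into Y = 96: 3·H^(3/4)·(16H)^(1/4) = 96.
Solving, H = 16 and M = 256.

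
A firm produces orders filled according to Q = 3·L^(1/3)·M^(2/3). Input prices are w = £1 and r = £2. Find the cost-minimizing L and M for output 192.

Cost minimization requires the marginal rate of technical substitution to equal the input-price ratio: MP_L/MP_M = w/r.
Here MP_L/MP_M = (1/3)·(M/L)/(2/3) = 0.5·(M/L). Setting this equal to 1/2 = 0.5 gives M = L.
Substituting into Q = 192: 3·L^(1/3)·(L)^(2/3) = 192.
Solving, L = 64 and M = 64.

L* = 64, M* = 64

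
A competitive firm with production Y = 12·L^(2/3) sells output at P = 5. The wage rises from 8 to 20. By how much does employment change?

ΔL = -117

From P·MP_L = w with MP_L = 8·L^(-1/3), the labor demand is L(w) = (40/w)^(3).
At w = 8: L = 125. At w = 20: L = 8.
ΔL = 8 − 125 = -117.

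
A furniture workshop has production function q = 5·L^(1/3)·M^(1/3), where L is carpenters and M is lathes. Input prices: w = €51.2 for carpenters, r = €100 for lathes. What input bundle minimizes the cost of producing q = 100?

Cost minimization requires the marginal rate of technical substitution to equal the input-price ratio: MP_L/MP_M = w/r.
Here MP_L/MP_M = (1/3)·(M/L)/(1/3) = (M/L). Setting this equal to 51.2/100 = 0.512 gives M = 0.512L.
Substituting into q = 100: 5·L^(1/3)·(0.512L)^(1/3) = 100.
Solving, L = 125 and M = 64.

L* = 125, M* = 64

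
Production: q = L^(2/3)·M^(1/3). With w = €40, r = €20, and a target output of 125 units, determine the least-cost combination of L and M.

Cost minimization requires the marginal rate of technical substitution to equal the input-price ratio: MP_L/MP_M = w/r.
Here MP_L/MP_M = (2/3)·(M/L)/(1/3) = 2·(M/L). Setting this equal to 40/20 = 2 gives M = L.
Substituting into q = 125: L^(2/3)·(L)^(1/3) = 125.
Solving, L = 125 and M = 125.

L* = 125, M* = 125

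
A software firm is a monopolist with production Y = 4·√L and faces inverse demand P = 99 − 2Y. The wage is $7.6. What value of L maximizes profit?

L* = 25

Marginal revenue from the inverse demand is MR = 99 − 4Y.
The marginal product is MP_L = 2·L^(-1/2).
A monopolist hires until marginal revenue product equals the wage: MR·MP_L = w.
At L, Y = 4·√L. Substituting and solving: (99 − 16·√L)·2·L^(-1/2) = 7.6 gives L = 25.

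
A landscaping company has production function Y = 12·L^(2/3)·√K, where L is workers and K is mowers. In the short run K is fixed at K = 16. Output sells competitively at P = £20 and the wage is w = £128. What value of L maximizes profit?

With K = 16, MP_L = (2/3)·12·L^(-1/3)·16^(1/2) = 32·L^(-1/3).
Profit maximization for a price taker requires P·MP_L = w: 20·32·L^(-1/3) = 128.
So L^(-1/3) = 0.2, which gives L = 125.

L* = 125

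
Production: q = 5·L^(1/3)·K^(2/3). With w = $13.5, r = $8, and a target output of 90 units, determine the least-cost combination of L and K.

L* = 8, K* = 27

Cost minimization requires the marginal rate of technical substitution to equal the input-price ratio: MP_L/MP_K = w/r.
Here MP_L/MP_K = (1/3)·(K/L)/(2/3) = 0.5·(K/L). Setting this equal to 13.5/8 = 1.6875 gives K = 3.375L.
Substituting into q = 90: 5·L^(1/3)·(3.375L)^(2/3) = 90.
Solving, L = 8 and K = 27.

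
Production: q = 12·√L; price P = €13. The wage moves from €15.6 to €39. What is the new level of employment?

From P·MP_L = w with MP_L = 6·L^(-1/2), the labor demand is L(w) = (78/w)^(2).
At w = 15.6: L = 25. At w = 39: L = 4.

L* = 4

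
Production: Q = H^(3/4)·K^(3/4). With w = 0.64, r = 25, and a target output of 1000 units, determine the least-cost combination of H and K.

Cost minimization requires the marginal rate of technical substitution to equal the input-price ratio: MP_H/MP_K = w/r.
Here MP_H/MP_K = (3/4)·(K/H)/(3/4) = (K/H). Setting this equal to 0.64/25 = 0.0256 gives K = 0.0256H.
Substituting into Q = 1000: H^(3/4)·(0.0256H)^(3/4) = 1000.
Solving, H = 625 and K = 16.

H* = 625, K* = 16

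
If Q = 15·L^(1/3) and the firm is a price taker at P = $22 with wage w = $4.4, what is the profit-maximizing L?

MP_L = (1/3)·15·L^(-2/3) = 5·L^(-2/3).
Profit maximization for a price taker requires P·MP_L = w: 22·5·L^(-2/3) = 4.4.
So L^(-2/3) = 0.04, which gives L = 125.

L* = 125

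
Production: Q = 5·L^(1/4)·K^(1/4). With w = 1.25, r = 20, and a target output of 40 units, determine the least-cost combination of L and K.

Cost minimization requires the marginal rate of technical substitution to equal the input-price ratio: MP_L/MP_K = w/r.
Here MP_L/MP_K = (1/4)·(K/L)/(1/4) = (K/L). Setting this equal to 1.25/20 = 0.0625 gives K = 0.0625L.
Substituting into Q = 40: 5·L^(1/4)·(0.0625L)^(1/4) = 40.
Solving, L = 256 and K = 16.

L* = 256, K* = 16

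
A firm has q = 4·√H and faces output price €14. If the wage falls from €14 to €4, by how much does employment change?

From P·MP_H = w with MP_H = 2·H^(-1/2), the labor demand is H(w) = (28/w)^(2).
At w = 14: H = 4. At w = 4: H = 49.
ΔH = 49 − 4 = 45.

ΔH = 45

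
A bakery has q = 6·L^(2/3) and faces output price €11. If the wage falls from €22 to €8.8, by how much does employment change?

From P·MP_L = w with MP_L = 4·L^(-1/3), the labor demand is L(w) = (44/w)^(3).
At w = 22: L = 8. At w = 8.8: L = 125.
ΔL = 125 − 8 = 117.

ΔL = 117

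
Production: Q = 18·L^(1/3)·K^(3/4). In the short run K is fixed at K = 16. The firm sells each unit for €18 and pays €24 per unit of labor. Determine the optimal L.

With K = 16, MP_L = (1/3)·18·L^(-2/3)·16^(3/4) = 48·L^(-2/3).
Profit maximization for a price taker requires P·MP_L = w: 18·48·L^(-2/3) = 24.
So L^(-2/3) = 1/36, which gives L = 216.

L* = 216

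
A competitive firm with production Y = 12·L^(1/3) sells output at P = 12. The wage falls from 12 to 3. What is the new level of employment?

L* = 64

From P·MP_L = w with MP_L = 4·L^(-2/3), the labor demand is L(w) = (48/w)^(3/2).
At w = 12: L = 8. At w = 3: L = 64.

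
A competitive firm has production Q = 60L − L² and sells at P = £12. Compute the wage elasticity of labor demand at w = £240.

ε = -0.5

From P·MP_L = w with MP_L = 60 − 2L, labor demand is L(w) = (60 − w/12)/2.
dL/dw = −1/(24) = -1/24.
At w = 240, L = 20, so ε = (dL/dw)·(w/L) = (-1/24)·(240/20) = -0.5.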